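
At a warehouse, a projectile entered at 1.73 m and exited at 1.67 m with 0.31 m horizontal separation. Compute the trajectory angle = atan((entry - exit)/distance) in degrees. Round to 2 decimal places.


Bullet trajectory angle:
Height difference = 1.73 - 1.67 = 0.06 m
angle = atan(0.06 / 0.31)
angle = atan(0.193548)
angle = 10.95 degrees

10.95


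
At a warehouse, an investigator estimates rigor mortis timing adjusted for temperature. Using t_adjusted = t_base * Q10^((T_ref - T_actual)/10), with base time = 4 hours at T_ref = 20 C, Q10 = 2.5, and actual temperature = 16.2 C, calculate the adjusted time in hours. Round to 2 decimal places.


Rigor mortis time adjustment:
Exponent = (T_ref - T_actual) / 10 = (20 - 16.2) / 10 = 0.38
Q10 factor = 2.5^0.38 = 1.4165
t_adjusted = 4 * 1.4165 = 5.67 hours

5.67


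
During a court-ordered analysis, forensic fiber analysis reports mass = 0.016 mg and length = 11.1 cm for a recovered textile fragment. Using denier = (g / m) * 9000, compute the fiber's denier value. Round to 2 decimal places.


Denier calculation:
Mass in grams = 0.016 mg / 1000 = 0.000016 g
Length in meters = 11.1 cm / 100 = 0.111 m
Linear density = mass / length = 0.000016 / 0.111 = 0.00014414 g/m
Denier = (g/m) * 9000 = 0.00014414 * 9000 = 1.30

1.30


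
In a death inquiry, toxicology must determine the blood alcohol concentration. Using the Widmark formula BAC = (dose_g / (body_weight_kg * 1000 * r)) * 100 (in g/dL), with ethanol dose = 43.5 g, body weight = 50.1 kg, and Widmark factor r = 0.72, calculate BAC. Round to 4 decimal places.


Applying the Widmark formula:
BAC = (dose_g / (body_wt * 1000 * r)) * 100
Denominator = 50.1 * 1000 * 0.72 = 36072
BAC = (43.5 / 36072) * 100
BAC = 0.1206 g/dL

0.1206


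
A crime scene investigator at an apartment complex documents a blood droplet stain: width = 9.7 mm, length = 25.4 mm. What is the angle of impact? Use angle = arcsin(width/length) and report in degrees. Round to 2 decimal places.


Blood spatter impact angle calculation:
width / length = 9.7 / 25.4 = 0.38189
angle = arcsin(0.38189)
angle = 22.45 degrees

22.45


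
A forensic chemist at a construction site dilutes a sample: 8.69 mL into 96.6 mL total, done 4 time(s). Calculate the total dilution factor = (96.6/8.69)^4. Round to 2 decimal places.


Dilution factor calculation:
Single dilution = V_total / V_sample = 96.6 / 8.69 ≈ 11.116226
Number of dilutions = 4
Total DF = (96.6 / 8.69)^4 (full precision, rounded at the end) = 15269.66

15269.66


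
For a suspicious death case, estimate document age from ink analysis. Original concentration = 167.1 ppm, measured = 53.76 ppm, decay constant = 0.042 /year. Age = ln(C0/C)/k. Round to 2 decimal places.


Document age estimation:
C0/C = 167.1 / 53.76 = 3.108259
ln(C0/C) = 1.134063
t = 1.134063 / 0.042 = 27.00 years

27.00


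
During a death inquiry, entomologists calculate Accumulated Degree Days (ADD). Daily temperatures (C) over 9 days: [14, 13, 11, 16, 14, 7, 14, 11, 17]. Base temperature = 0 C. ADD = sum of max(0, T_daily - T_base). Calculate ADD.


Computing ADD day by day:
Day 1: max(0, 14 - 0) = 14
Day 2: max(0, 13 - 0) = 13
Day 3: max(0, 11 - 0) = 11
Day 4: max(0, 16 - 0) = 16
Day 5: max(0, 14 - 0) = 14
Day 6: max(0, 7 - 0) = 7
Day 7: max(0, 14 - 0) = 14
Day 8: max(0, 11 - 0) = 11
Day 9: max(0, 17 - 0) = 17
Total ADD = 117

117


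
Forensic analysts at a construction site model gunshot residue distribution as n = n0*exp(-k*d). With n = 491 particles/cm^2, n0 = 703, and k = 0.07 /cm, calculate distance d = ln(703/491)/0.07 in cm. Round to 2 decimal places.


GSR distance calculation:
n0/n = 703 / 491 = 1.431772
ln(n0/n) = 0.358913
d = 0.358913 / 0.07 = 5.13 cm

5.13


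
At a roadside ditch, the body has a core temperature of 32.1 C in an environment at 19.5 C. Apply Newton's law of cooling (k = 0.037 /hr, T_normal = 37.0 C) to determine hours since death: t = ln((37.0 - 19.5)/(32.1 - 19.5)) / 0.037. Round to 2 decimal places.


Using Newton's law of cooling:
t = ln((T_normal - T_ambient) / (T_body - T_ambient)) / k
T_normal - T_ambient = 17.5
T_body - T_ambient = 12.6
Ratio = 1.388889
ln(ratio) = 0.328504
t = 0.328504 / 0.037 = 8.88 hours

8.88


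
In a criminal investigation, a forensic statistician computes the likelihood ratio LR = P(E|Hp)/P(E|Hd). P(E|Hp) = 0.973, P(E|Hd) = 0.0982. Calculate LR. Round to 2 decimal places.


Likelihood ratio calculation:
LR = P(E|Hp) / P(E|Hd)
LR = 0.973 / 0.0982
LR = 9.91

9.91


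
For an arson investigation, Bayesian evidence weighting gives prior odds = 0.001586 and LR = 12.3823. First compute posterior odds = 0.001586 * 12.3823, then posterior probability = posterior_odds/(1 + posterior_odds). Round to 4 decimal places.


Bayesian evidence evaluation:
Posterior odds = prior_odds * LR = 0.001586 * 12.3823 = 0.01963833
Posterior probability = posterior_odds / (1 + posterior_odds)
= 0.01963833 / (1 + 0.01963833)
= 0.01963833 / 1.01963833
= 0.0193

0.0193


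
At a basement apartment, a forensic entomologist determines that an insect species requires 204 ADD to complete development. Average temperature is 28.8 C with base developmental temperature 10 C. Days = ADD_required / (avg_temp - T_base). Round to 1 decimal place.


Insect development time:
Effective temperature = avg_temp - T_base = 28.8 - 10 = 18.8 C
Days = ADD / effective_temp = 204 / 18.8 = 10.9 days

10.9


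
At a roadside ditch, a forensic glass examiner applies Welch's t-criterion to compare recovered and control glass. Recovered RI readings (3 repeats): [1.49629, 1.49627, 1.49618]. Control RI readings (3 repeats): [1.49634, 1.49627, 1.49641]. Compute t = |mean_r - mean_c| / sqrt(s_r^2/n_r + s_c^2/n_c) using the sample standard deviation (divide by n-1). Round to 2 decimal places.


Welch's t-criterion for glass RI comparison:
Recovered mean = sum / n_r = 4.48874 / 3 = 1.4962467
Control mean = sum / n_c = 4.48902 / 3 = 1.49634
Recovered sample variance s_r^2 = 3.43333e-09
Control sample variance s_c^2 = 4.9e-09
Welch SE (unpooled) = sqrt(s_r^2/n_r + s_c^2/n_c) = sqrt(1.14444e-09 + 1.63333e-09) = sqrt(2.77777e-09) = 5.27046e-05
|mean_r - mean_c| = 9.33333e-05
t = 9.33333e-05 / 5.27046e-05 = 1.77

1.77


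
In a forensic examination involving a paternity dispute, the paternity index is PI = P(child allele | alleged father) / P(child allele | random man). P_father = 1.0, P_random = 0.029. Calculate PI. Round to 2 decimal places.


Paternity Index calculation:
PI = P(allele|father) / P(allele|random)
PI = 1.0 / 0.029
PI = 34.48

34.48


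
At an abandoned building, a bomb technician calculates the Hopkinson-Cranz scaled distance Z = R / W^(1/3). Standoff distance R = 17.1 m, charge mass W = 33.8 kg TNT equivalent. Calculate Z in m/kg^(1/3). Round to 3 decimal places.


Scaled distance calculation:
W^(1/3) = 33.8^(1/3) = 3.233247
Z = R / W^(1/3) = 17.1 / 3.233247
Z = 5.289 m/kg^(1/3)

5.289


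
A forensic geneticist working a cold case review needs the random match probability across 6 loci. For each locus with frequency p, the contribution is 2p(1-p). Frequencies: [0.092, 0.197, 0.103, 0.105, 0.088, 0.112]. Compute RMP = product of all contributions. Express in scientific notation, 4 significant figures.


Computing RMP for 6 loci:
Locus 1: 2 * 0.092 * 0.908 = 0.167072
Locus 2: 2 * 0.197 * 0.803 = 0.316382
Locus 3: 2 * 0.103 * 0.897 = 0.184782
Locus 4: 2 * 0.105 * 0.895 = 0.18795
Locus 5: 2 * 0.088 * 0.912 = 0.160512
Locus 6: 2 * 0.112 * 0.888 = 0.198912
RMP = 5.861e-05

5.861e-05


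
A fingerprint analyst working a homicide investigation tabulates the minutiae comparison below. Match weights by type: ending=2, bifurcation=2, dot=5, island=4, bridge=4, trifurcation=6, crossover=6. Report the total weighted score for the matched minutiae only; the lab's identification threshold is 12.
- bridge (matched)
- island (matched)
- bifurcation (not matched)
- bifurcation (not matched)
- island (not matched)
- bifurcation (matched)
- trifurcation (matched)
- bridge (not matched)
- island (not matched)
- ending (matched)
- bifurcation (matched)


Weighted minutiae match score:
  bridge: matched, +4 (running total 4)
  island: matched, +4 (running total 8)
  bifurcation: not matched, +0
  bifurcation: not matched, +0
  island: not matched, +0
  bifurcation: matched, +2 (running total 10)
  trifurcation: matched, +6 (running total 16)
  bridge: not matched, +0
  island: not matched, +0
  ending: matched, +2 (running total 18)
  bifurcation: matched, +2 (running total 20)
Total score = 20
Threshold = 12; verdict = identification

20


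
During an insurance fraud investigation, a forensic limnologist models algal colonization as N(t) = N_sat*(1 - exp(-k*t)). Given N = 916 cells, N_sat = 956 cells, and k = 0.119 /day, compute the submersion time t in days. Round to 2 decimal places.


PMSI from diatom colonization curve:
N / N_sat = 916 / 956 = 0.958159
1 - N/N_sat = 0.041841
ln(1 - N/N_sat) = -3.173879
t = -ln(1 - N/N_sat) / k = -(-3.173879) / 0.119 = 26.67 days

26.67


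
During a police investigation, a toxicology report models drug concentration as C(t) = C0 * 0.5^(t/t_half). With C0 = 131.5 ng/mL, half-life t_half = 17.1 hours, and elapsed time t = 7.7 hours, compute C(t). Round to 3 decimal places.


Drug concentration decay:
Number of half-lives = t / t_half = 7.7 / 17.1 = 0.450292
Decay factor = 0.5^0.450292 = 0.7318947
C(t) = 131.5 * 0.7318947 = 96.244 ng/mL

96.244


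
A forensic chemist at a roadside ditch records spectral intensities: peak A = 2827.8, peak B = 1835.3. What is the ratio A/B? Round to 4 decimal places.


Spectral peak ratio:
Peak A = 2827.8 counts
Peak B = 1835.3 counts
Ratio = 2827.8 / 1835.3 = 1.5408

1.5408


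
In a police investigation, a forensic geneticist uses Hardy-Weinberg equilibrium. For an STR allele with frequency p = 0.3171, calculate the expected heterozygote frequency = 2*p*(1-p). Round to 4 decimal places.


Hardy-Weinberg heterozygote frequency:
q = 1 - p = 1 - 0.3171 = 0.6829
2pq = 2 * 0.3171 * 0.6829 = 0.4331

0.4331


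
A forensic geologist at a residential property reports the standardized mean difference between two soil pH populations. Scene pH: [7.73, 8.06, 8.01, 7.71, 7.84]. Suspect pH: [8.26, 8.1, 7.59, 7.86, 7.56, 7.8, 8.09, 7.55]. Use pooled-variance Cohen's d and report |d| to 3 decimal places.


Pooled-variance Cohen's d for soil pH comparison:
Scene mean = 39.35 / 5 = 7.87
Suspect mean = 62.81 / 8 = 7.85125
Scene sample variance s_s^2 = 0.02545
Suspect sample variance s_c^2 = 0.07607
Pooled variance = ((n_s-1)*s_s^2 + (n_c-1)*s_c^2) / (n_s + n_c - 2) = 0.057662
Pooled SD = sqrt(0.057662) = 0.240129
Mean difference = 0.01875
|d| = |0.01875| / 0.240129 = 0.078

0.078


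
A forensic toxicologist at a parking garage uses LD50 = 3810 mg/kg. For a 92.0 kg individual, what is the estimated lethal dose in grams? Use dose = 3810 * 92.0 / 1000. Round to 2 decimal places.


Lethal dose calculation:
Lethal dose = LD50 * body_weight / 1000
= 3810 * 92.0 / 1000
= 350520 / 1000
= 350.52 g

350.52


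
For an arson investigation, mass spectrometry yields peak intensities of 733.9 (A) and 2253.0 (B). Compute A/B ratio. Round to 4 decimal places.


Spectral peak ratio:
Peak A = 733.9 counts
Peak B = 2253.0 counts
Ratio = 733.9 / 2253.0 = 0.3257

0.3257


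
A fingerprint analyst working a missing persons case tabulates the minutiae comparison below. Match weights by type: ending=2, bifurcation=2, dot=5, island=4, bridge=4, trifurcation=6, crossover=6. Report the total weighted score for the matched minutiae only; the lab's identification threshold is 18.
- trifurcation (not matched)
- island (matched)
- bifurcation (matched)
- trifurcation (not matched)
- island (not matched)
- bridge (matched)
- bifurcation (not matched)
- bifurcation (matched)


Weighted minutiae match score:
  trifurcation: not matched, +0
  island: matched, +4 (running total 4)
  bifurcation: matched, +2 (running total 6)
  trifurcation: not matched, +0
  island: not matched, +0
  bridge: matched, +4 (running total 10)
  bifurcation: not matched, +0
  bifurcation: matched, +2 (running total 12)
Total score = 12
Threshold = 18; verdict = inconclusive

12


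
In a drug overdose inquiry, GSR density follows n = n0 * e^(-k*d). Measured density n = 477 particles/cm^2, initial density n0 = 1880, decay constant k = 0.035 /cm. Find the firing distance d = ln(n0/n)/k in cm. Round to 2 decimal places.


GSR distance calculation:
n0/n = 1880 / 477 = 3.9413
ln(n0/n) = 1.371511
d = 1.371511 / 0.035 = 39.19 cm

39.19


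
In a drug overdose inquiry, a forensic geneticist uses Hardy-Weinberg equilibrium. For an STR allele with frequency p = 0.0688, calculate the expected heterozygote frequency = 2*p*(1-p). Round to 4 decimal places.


Hardy-Weinberg heterozygote frequency:
q = 1 - p = 1 - 0.0688 = 0.9312
2pq = 2 * 0.0688 * 0.9312 = 0.1281

0.1281


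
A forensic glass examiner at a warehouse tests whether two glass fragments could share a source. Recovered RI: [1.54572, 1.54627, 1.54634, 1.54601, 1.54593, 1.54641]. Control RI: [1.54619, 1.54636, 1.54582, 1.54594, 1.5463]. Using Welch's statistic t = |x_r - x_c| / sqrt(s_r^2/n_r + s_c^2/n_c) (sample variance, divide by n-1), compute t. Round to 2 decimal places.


Welch's t-criterion for glass RI comparison:
Recovered mean = sum / n_r = 9.27668 / 6 = 1.5461133
Control mean = sum / n_c = 7.73061 / 5 = 1.546122
Recovered sample variance s_r^2 = 7.25867e-08
Control sample variance s_c^2 = 5.432e-08
Welch SE (unpooled) = sqrt(s_r^2/n_r + s_c^2/n_c) = sqrt(1.20978e-08 + 1.0864e-08) = sqrt(2.29618e-08) = 0.000151532
|mean_r - mean_c| = 8.66667e-06
t = 8.66667e-06 / 0.000151532 = 0.06

0.06


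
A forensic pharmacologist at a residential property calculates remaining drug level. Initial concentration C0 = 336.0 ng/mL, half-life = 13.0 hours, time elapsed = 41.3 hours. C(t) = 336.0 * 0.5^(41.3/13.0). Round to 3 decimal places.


Drug concentration decay:
Number of half-lives = t / t_half = 41.3 / 13.0 = 3.176923
Decay factor = 0.5^3.176923 = 0.11057346
C(t) = 336.0 * 0.11057346 = 37.153 ng/mL

37.153


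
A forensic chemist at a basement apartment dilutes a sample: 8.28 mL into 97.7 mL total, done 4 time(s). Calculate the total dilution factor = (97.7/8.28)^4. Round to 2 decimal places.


Dilution factor calculation:
Single dilution = V_total / V_sample = 97.7 / 8.28 ≈ 11.799517
Number of dilutions = 4
Total DF = (97.7 / 8.28)^4 (full precision, rounded at the end) = 19384.60

19384.60


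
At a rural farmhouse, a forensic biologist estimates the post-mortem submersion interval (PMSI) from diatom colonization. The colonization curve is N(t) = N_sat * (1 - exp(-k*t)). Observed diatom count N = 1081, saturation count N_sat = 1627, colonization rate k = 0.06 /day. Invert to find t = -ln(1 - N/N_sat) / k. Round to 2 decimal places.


PMSI from diatom colonization curve:
N / N_sat = 1081 / 1627 = 0.664413
1 - N/N_sat = 0.335587
ln(1 - N/N_sat) = -1.091874
t = -ln(1 - N/N_sat) / k = -(-1.091874) / 0.06 = 18.20 days

18.20


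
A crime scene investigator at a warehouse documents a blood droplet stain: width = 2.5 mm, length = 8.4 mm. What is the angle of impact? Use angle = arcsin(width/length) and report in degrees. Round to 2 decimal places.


Blood spatter impact angle calculation:
width / length = 2.5 / 8.4 = 0.297619
angle = arcsin(0.297619)
angle = 17.31 degrees

17.31


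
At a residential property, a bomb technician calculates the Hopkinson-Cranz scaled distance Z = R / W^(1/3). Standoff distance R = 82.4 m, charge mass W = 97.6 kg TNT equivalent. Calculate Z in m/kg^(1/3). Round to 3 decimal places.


Scaled distance calculation:
W^(1/3) = 97.6^(1/3) = 4.604155
Z = R / W^(1/3) = 82.4 / 4.604155
Z = 17.897 m/kg^(1/3)

17.897


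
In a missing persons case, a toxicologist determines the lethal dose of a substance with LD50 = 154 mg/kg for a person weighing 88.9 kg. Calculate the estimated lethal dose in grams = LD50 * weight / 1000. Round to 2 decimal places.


Lethal dose calculation:
Lethal dose = LD50 * body_weight / 1000
= 154 * 88.9 / 1000
= 13690.6 / 1000
= 13.69 g

13.69


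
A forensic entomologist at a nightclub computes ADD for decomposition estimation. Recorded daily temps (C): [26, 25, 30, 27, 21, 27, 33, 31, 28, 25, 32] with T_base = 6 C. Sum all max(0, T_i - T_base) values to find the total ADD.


Computing ADD day by day:
Day 1: max(0, 26 - 6) = 20
Day 2: max(0, 25 - 6) = 19
Day 3: max(0, 30 - 6) = 24
Day 4: max(0, 27 - 6) = 21
Day 5: max(0, 21 - 6) = 15
Day 6: max(0, 27 - 6) = 21
Day 7: max(0, 33 - 6) = 27
Day 8: max(0, 31 - 6) = 25
Day 9: max(0, 28 - 6) = 22
Day 10: max(0, 25 - 6) = 19
Day 11: max(0, 32 - 6) = 26
Total ADD = 239

239


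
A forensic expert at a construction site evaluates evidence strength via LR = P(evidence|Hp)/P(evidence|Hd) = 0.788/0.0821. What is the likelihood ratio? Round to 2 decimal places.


Likelihood ratio calculation:
LR = P(E|Hp) / P(E|Hd)
LR = 0.788 / 0.0821
LR = 9.60

9.60


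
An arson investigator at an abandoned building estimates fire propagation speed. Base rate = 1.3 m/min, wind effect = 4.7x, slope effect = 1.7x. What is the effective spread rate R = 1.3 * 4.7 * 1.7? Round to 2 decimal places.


Fire spread rate calculation:
R = R0 * wind_factor * slope_factor
= 1.3 * 4.7 * 1.7
= 6.11 * 1.7
= 10.39 m/min

10.39


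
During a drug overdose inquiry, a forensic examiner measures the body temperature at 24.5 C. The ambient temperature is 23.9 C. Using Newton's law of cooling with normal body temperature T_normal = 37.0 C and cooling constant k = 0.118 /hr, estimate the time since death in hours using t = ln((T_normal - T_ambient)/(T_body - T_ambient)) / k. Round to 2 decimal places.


Using Newton's law of cooling:
t = ln((T_normal - T_ambient) / (T_body - T_ambient)) / k
T_normal - T_ambient = 13.1
T_body - T_ambient = 0.6
Ratio = 21.833333
ln(ratio) = 3.083438
t = 3.083438 / 0.118 = 26.13 hours

26.13


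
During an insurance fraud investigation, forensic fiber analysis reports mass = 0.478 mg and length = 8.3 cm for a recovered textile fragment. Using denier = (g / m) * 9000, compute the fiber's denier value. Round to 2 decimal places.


Denier calculation:
Mass in grams = 0.478 mg / 1000 = 0.000478 g
Length in meters = 8.3 cm / 100 = 0.083 m
Linear density = mass / length = 0.000478 / 0.083 = 0.00575904 g/m
Denier = (g/m) * 9000 = 0.00575904 * 9000 = 51.83

51.83


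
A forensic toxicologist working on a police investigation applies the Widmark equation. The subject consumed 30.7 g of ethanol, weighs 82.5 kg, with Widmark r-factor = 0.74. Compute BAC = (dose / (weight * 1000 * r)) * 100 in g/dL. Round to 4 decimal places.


Applying the Widmark formula:
BAC = (dose_g / (body_wt * 1000 * r)) * 100
Denominator = 82.5 * 1000 * 0.74 = 61050
BAC = (30.7 / 61050) * 100
BAC = 0.0503 g/dL

0.0503


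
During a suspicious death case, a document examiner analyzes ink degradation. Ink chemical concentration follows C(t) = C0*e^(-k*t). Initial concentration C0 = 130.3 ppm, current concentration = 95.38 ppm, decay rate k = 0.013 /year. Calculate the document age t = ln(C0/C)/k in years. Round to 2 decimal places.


Document age estimation:
C0/C = 130.3 / 95.38 = 1.366114
ln(C0/C) = 0.31197
t = 0.31197 / 0.013 = 24.00 years

24.00


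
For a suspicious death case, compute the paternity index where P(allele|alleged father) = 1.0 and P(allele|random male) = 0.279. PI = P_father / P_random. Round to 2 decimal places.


Paternity Index calculation:
PI = P(allele|father) / P(allele|random)
PI = 1.0 / 0.279
PI = 3.58

3.58


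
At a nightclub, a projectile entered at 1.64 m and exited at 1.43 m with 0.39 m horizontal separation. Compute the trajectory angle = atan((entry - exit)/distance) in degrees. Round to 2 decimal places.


Bullet trajectory angle:
Height difference = 1.64 - 1.43 = 0.21 m
angle = atan(0.21 / 0.39)
angle = atan(0.538462)
angle = 28.30 degrees

28.30


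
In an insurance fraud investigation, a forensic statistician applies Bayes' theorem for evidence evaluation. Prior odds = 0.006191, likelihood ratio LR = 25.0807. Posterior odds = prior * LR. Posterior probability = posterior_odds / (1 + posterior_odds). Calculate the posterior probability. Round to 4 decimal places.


Bayesian evidence evaluation:
Posterior odds = prior_odds * LR = 0.006191 * 25.0807 = 0.1552746
Posterior probability = posterior_odds / (1 + posterior_odds)
= 0.1552746 / (1 + 0.1552746)
= 0.1552746 / 1.1552746
= 0.1344

0.1344


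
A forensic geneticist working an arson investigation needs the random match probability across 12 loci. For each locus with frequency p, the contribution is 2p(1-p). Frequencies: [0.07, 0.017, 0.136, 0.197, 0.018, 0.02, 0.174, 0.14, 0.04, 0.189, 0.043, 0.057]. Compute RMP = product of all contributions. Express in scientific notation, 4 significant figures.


Computing RMP for 12 loci:
Locus 1: 2 * 0.07 * 0.93 = 0.1302
Locus 2: 2 * 0.017 * 0.983 = 0.033422
Locus 3: 2 * 0.136 * 0.864 = 0.235008
Locus 4: 2 * 0.197 * 0.803 = 0.316382
Locus 5: 2 * 0.018 * 0.982 = 0.035352
Locus 6: 2 * 0.02 * 0.98 = 0.0392
Locus 7: 2 * 0.174 * 0.826 = 0.287448
Locus 8: 2 * 0.14 * 0.86 = 0.2408
Locus 9: 2 * 0.04 * 0.96 = 0.0768
Locus 10: 2 * 0.189 * 0.811 = 0.306558
Locus 11: 2 * 0.043 * 0.957 = 0.082302
Locus 12: 2 * 0.057 * 0.943 = 0.107502
RMP = 6.465e-12

6.465e-12


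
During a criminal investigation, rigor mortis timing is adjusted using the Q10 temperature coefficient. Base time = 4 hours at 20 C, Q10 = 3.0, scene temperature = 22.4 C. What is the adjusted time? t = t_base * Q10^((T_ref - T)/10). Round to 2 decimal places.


Rigor mortis time adjustment:
Exponent = (T_ref - T_actual) / 10 = (20 - 22.4) / 10 = -0.24
Q10 factor = 3.0^-0.24 = 0.76823
t_adjusted = 4 * 0.76823 = 3.07 hours

3.07


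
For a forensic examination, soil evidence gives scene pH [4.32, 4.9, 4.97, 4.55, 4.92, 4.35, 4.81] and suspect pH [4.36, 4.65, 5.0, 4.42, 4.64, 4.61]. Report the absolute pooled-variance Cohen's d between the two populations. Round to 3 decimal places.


Pooled-variance Cohen's d for soil pH comparison:
Scene mean = 32.82 / 7 = 4.688571
Suspect mean = 27.68 / 6 = 4.613333
Scene sample variance s_s^2 = 0.076981
Suspect sample variance s_c^2 = 0.050627
Pooled variance = ((n_s-1)*s_s^2 + (n_c-1)*s_c^2) / (n_s + n_c - 2) = 0.065002
Pooled SD = sqrt(0.065002) = 0.254955
Mean difference = 0.075238
|d| = |0.075238| / 0.254955 = 0.295

0.295


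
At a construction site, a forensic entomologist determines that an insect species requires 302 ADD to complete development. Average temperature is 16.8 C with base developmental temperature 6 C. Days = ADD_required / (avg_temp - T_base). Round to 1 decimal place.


Insect development time:
Effective temperature = avg_temp - T_base = 16.8 - 6 = 10.8 C
Days = ADD / effective_temp = 302 / 10.8 = 28.0 days

28.0


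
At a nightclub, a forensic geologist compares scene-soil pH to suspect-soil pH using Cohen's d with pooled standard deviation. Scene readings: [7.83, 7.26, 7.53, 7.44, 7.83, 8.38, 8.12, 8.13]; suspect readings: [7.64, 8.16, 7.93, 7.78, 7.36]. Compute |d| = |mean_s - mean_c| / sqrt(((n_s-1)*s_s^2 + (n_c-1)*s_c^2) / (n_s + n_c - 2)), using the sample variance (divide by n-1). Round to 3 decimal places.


Pooled-variance Cohen's d for soil pH comparison:
Scene mean = 62.52 / 8 = 7.815
Suspect mean = 38.87 / 5 = 7.774
Scene sample variance s_s^2 = 0.148829
Suspect sample variance s_c^2 = 0.09068
Pooled variance = ((n_s-1)*s_s^2 + (n_c-1)*s_c^2) / (n_s + n_c - 2) = 0.127684
Pooled SD = sqrt(0.127684) = 0.357329
Mean difference = 0.041
|d| = |0.041| / 0.357329 = 0.115

0.115


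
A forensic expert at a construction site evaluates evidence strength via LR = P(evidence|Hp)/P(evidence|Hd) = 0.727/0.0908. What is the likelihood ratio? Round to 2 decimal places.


Likelihood ratio calculation:
LR = P(E|Hp) / P(E|Hd)
LR = 0.727 / 0.0908
LR = 8.01

8.01


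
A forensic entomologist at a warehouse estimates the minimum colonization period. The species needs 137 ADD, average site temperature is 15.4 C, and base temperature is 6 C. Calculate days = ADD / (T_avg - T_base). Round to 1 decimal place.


Insect development time:
Effective temperature = avg_temp - T_base = 15.4 - 6 = 9.4 C
Days = ADD / effective_temp = 137 / 9.4 = 14.6 days

14.6


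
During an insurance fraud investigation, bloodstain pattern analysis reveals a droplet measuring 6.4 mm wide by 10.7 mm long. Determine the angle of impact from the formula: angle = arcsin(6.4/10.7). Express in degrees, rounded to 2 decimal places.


Blood spatter impact angle calculation:
width / length = 6.4 / 10.7 = 0.598131
angle = arcsin(0.598131)
angle = 36.74 degrees

36.74


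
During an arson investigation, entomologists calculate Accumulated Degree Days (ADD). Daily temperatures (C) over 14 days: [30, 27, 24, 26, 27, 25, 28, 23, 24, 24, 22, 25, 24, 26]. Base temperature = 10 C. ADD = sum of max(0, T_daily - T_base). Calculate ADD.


Computing ADD day by day:
Day 1: max(0, 30 - 10) = 20
Day 2: max(0, 27 - 10) = 17
Day 3: max(0, 24 - 10) = 14
Day 4: max(0, 26 - 10) = 16
Day 5: max(0, 27 - 10) = 17
Day 6: max(0, 25 - 10) = 15
Day 7: max(0, 28 - 10) = 18
Day 8: max(0, 23 - 10) = 13
Day 9: max(0, 24 - 10) = 14
Day 10: max(0, 24 - 10) = 14
Day 11: max(0, 22 - 10) = 12
Day 12: max(0, 25 - 10) = 15
Day 13: max(0, 24 - 10) = 14
Day 14: max(0, 26 - 10) = 16
Total ADD = 215

215


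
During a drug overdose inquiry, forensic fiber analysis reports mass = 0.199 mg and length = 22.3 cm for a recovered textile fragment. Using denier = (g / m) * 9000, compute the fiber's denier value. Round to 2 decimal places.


Denier calculation:
Mass in grams = 0.199 mg / 1000 = 0.000199 g
Length in meters = 22.3 cm / 100 = 0.223 m
Linear density = mass / length = 0.000199 / 0.223 = 0.00089238 g/m
Denier = (g/m) * 9000 = 0.00089238 * 9000 = 8.03

8.03


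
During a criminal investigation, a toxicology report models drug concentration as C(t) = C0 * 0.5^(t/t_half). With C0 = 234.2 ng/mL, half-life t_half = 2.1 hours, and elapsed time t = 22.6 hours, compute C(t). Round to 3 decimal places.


Drug concentration decay:
Number of half-lives = t / t_half = 22.6 / 2.1 = 10.761905
Decay factor = 0.5^10.761905 = 0.0005759
C(t) = 234.2 * 0.0005759 = 0.135 ng/mL

0.135


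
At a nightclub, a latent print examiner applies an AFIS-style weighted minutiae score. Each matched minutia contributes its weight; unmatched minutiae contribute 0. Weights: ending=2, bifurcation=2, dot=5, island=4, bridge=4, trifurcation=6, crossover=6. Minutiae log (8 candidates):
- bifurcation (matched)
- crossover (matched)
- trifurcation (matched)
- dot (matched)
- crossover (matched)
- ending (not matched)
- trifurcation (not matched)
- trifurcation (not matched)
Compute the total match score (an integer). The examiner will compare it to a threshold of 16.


Weighted minutiae match score:
  bifurcation: matched, +2 (running total 2)
  crossover: matched, +6 (running total 8)
  trifurcation: matched, +6 (running total 14)
  dot: matched, +5 (running total 19)
  crossover: matched, +6 (running total 25)
  ending: not matched, +0
  trifurcation: not matched, +0
  trifurcation: not matched, +0
Total score = 25
Threshold = 16; verdict = identification

25


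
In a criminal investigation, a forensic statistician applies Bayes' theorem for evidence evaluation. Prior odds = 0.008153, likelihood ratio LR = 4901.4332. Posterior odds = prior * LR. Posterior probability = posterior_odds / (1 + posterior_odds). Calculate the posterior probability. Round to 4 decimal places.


Bayesian evidence evaluation:
Posterior odds = prior_odds * LR = 0.008153 * 4901.4332 = 39.96138
Posterior probability = posterior_odds / (1 + posterior_odds)
= 39.96138 / (1 + 39.96138)
= 39.96138 / 40.96138
= 0.9756

0.9756


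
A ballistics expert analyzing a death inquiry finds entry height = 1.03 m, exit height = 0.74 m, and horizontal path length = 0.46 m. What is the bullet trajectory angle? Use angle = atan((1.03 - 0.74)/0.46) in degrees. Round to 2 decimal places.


Bullet trajectory angle:
Height difference = 1.03 - 0.74 = 0.29 m
angle = atan(0.29 / 0.46)
angle = atan(0.630435)
angle = 32.23 degrees

32.23


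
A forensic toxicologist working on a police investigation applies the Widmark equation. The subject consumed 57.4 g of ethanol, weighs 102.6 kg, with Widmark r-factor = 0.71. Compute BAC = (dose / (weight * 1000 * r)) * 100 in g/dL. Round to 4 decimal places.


Applying the Widmark formula:
BAC = (dose_g / (body_wt * 1000 * r)) * 100
Denominator = 102.6 * 1000 * 0.71 = 72846
BAC = (57.4 / 72846) * 100
BAC = 0.0788 g/dL

0.0788


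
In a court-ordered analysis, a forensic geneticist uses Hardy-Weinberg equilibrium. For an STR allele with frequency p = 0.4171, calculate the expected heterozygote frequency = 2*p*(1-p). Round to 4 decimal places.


Hardy-Weinberg heterozygote frequency:
q = 1 - p = 1 - 0.4171 = 0.5829
2pq = 2 * 0.4171 * 0.5829 = 0.4863

0.4863


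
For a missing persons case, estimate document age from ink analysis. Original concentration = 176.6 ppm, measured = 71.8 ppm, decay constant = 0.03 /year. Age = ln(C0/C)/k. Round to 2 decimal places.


Document age estimation:
C0/C = 176.6 / 71.8 = 2.45961
ln(C0/C) = 0.900003
t = 0.900003 / 0.03 = 30.00 years

30.00


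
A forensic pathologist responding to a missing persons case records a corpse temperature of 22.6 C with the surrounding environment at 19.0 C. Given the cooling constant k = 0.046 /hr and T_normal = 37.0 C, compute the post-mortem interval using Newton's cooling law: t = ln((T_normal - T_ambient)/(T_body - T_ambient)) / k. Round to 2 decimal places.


Using Newton's law of cooling:
t = ln((T_normal - T_ambient) / (T_body - T_ambient)) / k
T_normal - T_ambient = 18.0
T_body - T_ambient = 3.6
Ratio = 5
ln(ratio) = 1.609438
t = 1.609438 / 0.046 = 34.99 hours

34.99


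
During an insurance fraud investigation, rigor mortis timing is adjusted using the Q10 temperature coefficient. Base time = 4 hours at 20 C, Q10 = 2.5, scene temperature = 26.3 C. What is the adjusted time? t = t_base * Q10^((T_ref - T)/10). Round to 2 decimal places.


Rigor mortis time adjustment:
Exponent = (T_ref - T_actual) / 10 = (20 - 26.3) / 10 = -0.63
Q10 factor = 2.5^-0.63 = 0.56143
t_adjusted = 4 * 0.56143 = 2.25 hours

2.25


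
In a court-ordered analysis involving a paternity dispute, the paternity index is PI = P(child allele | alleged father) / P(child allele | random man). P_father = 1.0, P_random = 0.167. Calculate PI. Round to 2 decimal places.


Paternity Index calculation:
PI = P(allele|father) / P(allele|random)
PI = 1.0 / 0.167
PI = 5.99

5.99


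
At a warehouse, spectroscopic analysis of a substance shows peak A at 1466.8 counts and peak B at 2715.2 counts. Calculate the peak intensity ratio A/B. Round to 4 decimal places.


Spectral peak ratio:
Peak A = 1466.8 counts
Peak B = 2715.2 counts
Ratio = 1466.8 / 2715.2 = 0.5402

0.5402


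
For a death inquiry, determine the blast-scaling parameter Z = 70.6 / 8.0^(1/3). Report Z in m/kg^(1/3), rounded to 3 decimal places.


Scaled distance calculation:
W^(1/3) = 8.0^(1/3) = 2
Z = R / W^(1/3) = 70.6 / 2
Z = 35.300 m/kg^(1/3)

35.300


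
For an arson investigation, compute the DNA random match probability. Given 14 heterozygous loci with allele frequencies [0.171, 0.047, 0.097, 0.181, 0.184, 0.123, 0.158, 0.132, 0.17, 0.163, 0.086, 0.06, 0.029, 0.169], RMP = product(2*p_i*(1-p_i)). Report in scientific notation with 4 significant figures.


Computing RMP for 14 loci:
Locus 1: 2 * 0.171 * 0.829 = 0.283518
Locus 2: 2 * 0.047 * 0.953 = 0.089582
Locus 3: 2 * 0.097 * 0.903 = 0.175182
Locus 4: 2 * 0.181 * 0.819 = 0.296478
Locus 5: 2 * 0.184 * 0.816 = 0.300288
Locus 6: 2 * 0.123 * 0.877 = 0.215742
Locus 7: 2 * 0.158 * 0.842 = 0.266072
Locus 8: 2 * 0.132 * 0.868 = 0.229152
Locus 9: 2 * 0.17 * 0.83 = 0.2822
Locus 10: 2 * 0.163 * 0.837 = 0.272862
Locus 11: 2 * 0.086 * 0.914 = 0.157208
Locus 12: 2 * 0.06 * 0.94 = 0.1128
Locus 13: 2 * 0.029 * 0.971 = 0.056318
Locus 14: 2 * 0.169 * 0.831 = 0.280878
RMP = 1.125e-10

1.125e-10


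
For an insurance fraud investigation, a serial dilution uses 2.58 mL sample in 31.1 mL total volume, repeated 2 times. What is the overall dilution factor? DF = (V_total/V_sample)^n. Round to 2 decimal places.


Dilution factor calculation:
Single dilution = V_total / V_sample = 31.1 / 2.58 ≈ 12.054264
Number of dilutions = 2
Total DF = (31.1 / 2.58)^2 (full precision, rounded at the end) = 145.31

145.31


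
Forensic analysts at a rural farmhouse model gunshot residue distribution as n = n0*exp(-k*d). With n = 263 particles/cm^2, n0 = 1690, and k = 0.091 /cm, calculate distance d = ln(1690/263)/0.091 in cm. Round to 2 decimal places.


GSR distance calculation:
n0/n = 1690 / 263 = 6.425856
ln(n0/n) = 1.86033
d = 1.86033 / 0.091 = 20.44 cm

20.44


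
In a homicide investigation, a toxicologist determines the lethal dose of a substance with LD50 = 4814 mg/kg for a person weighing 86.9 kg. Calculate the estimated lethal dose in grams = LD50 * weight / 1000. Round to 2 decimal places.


Lethal dose calculation:
Lethal dose = LD50 * body_weight / 1000
= 4814 * 86.9 / 1000
= 418336.6 / 1000
= 418.34 g

418.34


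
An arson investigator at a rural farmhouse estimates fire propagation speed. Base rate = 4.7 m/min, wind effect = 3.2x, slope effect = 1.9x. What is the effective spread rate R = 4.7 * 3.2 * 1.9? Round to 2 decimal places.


Fire spread rate calculation:
R = R0 * wind_factor * slope_factor
= 4.7 * 3.2 * 1.9
= 15.04 * 1.9
= 28.58 m/min

28.58


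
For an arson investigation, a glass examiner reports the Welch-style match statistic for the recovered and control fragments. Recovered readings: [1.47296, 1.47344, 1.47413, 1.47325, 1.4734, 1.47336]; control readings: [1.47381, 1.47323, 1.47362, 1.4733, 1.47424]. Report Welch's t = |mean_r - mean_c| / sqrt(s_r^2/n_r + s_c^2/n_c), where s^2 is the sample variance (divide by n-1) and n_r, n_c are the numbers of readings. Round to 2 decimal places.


Welch's t-criterion for glass RI comparison:
Recovered mean = sum / n_r = 8.84054 / 6 = 1.4734233
Control mean = sum / n_c = 7.3682 / 5 = 1.47364
Recovered sample variance s_r^2 = 1.49787e-07
Control sample variance s_c^2 = 1.6825e-07
Welch SE (unpooled) = sqrt(s_r^2/n_r + s_c^2/n_c) = sqrt(2.49644e-08 + 3.365e-08) = sqrt(5.86144e-08) = 0.000242104
|mean_r - mean_c| = 0.000216667
t = 0.000216667 / 0.000242104 = 0.89

0.89


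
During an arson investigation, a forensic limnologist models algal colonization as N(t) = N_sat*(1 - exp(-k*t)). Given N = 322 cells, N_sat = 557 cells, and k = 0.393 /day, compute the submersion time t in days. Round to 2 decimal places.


PMSI from diatom colonization curve:
N / N_sat = 322 / 557 = 0.578097
1 - N/N_sat = 0.421903
ln(1 - N/N_sat) = -0.86298
t = -ln(1 - N/N_sat) / k = -(-0.86298) / 0.393 = 2.20 days

2.20


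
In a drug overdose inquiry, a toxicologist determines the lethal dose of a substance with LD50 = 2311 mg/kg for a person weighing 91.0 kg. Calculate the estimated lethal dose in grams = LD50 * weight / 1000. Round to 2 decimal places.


Lethal dose calculation:
Lethal dose = LD50 * body_weight / 1000
= 2311 * 91.0 / 1000
= 210301 / 1000
= 210.30 g

210.30


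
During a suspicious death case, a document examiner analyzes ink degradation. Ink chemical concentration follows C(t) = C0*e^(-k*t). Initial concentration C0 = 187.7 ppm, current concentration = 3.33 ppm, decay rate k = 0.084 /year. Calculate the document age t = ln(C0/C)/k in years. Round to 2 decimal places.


Document age estimation:
C0/C = 187.7 / 3.33 = 56.366366
ln(C0/C) = 4.031873
t = 4.031873 / 0.084 = 48.00 years

48.00


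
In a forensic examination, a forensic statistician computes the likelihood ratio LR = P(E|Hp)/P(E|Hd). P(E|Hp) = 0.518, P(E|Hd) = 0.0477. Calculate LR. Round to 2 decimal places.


Likelihood ratio calculation:
LR = P(E|Hp) / P(E|Hd)
LR = 0.518 / 0.0477
LR = 10.86

10.86


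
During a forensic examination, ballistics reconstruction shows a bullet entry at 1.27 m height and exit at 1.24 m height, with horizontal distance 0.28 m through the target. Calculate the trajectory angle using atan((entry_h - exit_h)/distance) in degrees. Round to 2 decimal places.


Bullet trajectory angle:
Height difference = 1.27 - 1.24 = 0.03 m
angle = atan(0.03 / 0.28)
angle = atan(0.107143)
angle = 6.12 degrees

6.12


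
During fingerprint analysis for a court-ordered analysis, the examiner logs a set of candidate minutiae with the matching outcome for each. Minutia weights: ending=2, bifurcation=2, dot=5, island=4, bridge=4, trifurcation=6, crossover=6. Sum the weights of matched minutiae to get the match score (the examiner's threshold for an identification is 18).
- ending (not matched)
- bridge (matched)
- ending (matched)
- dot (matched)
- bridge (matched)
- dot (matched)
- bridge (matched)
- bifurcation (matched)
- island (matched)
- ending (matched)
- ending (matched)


Weighted minutiae match score:
  ending: not matched, +0
  bridge: matched, +4 (running total 4)
  ending: matched, +2 (running total 6)
  dot: matched, +5 (running total 11)
  bridge: matched, +4 (running total 15)
  dot: matched, +5 (running total 20)
  bridge: matched, +4 (running total 24)
  bifurcation: matched, +2 (running total 26)
  island: matched, +4 (running total 30)
  ending: matched, +2 (running total 32)
  ending: matched, +2 (running total 34)
Total score = 34
Threshold = 18; verdict = identification

34


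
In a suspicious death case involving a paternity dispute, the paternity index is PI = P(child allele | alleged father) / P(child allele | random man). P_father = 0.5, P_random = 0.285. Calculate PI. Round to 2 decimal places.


Paternity Index calculation:
PI = P(allele|father) / P(allele|random)
PI = 0.5 / 0.285
PI = 1.75

1.75


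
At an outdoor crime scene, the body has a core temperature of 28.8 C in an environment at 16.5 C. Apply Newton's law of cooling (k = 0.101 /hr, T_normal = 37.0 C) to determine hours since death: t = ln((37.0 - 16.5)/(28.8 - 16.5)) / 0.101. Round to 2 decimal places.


Using Newton's law of cooling:
t = ln((T_normal - T_ambient) / (T_body - T_ambient)) / k
T_normal - T_ambient = 20.5
T_body - T_ambient = 12.3
Ratio = 1.666667
ln(ratio) = 0.510826
t = 0.510826 / 0.101 = 5.06 hours

5.06


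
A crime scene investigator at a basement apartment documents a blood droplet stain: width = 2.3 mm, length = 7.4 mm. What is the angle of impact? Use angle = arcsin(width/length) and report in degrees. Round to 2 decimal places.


Blood spatter impact angle calculation:
width / length = 2.3 / 7.4 = 0.310811
angle = arcsin(0.310811)
angle = 18.11 degrees

18.11


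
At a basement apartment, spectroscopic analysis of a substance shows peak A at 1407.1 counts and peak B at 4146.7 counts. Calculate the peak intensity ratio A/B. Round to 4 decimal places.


Spectral peak ratio:
Peak A = 1407.1 counts
Peak B = 4146.7 counts
Ratio = 1407.1 / 4146.7 = 0.3393

0.3393


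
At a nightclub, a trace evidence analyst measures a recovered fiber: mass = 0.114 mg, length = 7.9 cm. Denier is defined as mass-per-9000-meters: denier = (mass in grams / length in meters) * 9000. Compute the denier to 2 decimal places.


Denier calculation:
Mass in grams = 0.114 mg / 1000 = 0.000114 g
Length in meters = 7.9 cm / 100 = 0.079 m
Linear density = mass / length = 0.000114 / 0.079 = 0.00144304 g/m
Denier = (g/m) * 9000 = 0.00144304 * 9000 = 12.99

12.99


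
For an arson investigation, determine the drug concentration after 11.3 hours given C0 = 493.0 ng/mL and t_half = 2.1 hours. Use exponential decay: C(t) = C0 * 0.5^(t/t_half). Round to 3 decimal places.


Drug concentration decay:
Number of half-lives = t / t_half = 11.3 / 2.1 = 5.380952
Decay factor = 0.5^5.380952 = 0.02399783
C(t) = 493.0 * 0.02399783 = 11.831 ng/mL

11.831


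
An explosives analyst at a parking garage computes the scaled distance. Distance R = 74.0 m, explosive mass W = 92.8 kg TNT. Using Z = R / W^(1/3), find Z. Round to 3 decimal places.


Scaled distance calculation:
W^(1/3) = 92.8^(1/3) = 4.527405
Z = R / W^(1/3) = 74.0 / 4.527405
Z = 16.345 m/kg^(1/3)

16.345
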